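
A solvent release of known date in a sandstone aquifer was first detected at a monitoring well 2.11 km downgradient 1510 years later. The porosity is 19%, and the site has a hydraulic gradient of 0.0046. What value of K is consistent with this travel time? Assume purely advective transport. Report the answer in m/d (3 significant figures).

t = 1510 years = 551200 d
L = 2.11 km = 2110 m
v = L / t = 2110 / 551200 = 0.003828 m/d
K = v · n / i = 0.003828 × 0.19 / 0.0046 = 0.158 m/d

0.158 m/d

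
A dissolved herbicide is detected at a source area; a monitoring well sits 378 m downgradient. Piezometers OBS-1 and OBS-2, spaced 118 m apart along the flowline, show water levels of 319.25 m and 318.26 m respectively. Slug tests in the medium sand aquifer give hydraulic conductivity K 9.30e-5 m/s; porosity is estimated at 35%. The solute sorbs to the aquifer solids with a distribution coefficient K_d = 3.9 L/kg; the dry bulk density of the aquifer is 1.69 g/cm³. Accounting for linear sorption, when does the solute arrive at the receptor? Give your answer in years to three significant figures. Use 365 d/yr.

Hydraulic gradient i = (319.25 − 318.26) / 118 = 0.99 / 118 = 0.008390
K = 9.30e-5 m/s × 86400 s/d = 8.035 m/d
Specific discharge q = 8.035 × 0.008390 = 0.06741 m/d
v = Ki/n = 8.035·0.008390/0.35 = 0.1926 m/d
Retardation R = 1 + ρ_b·K_d/n = 1 + 1.69×3.9/0.35 = 19.83
Contaminant velocity v_c = v/R = 0.1926/19.83 = 0.009712 m/d
t = L/v_c = 378/0.009712 = 38920 d
   = 38920/365 = 107 yr

107 years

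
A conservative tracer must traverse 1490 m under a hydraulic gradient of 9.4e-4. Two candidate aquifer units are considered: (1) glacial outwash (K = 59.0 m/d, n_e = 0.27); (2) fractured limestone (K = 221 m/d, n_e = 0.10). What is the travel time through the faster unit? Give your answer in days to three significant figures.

717 days

Unit 1 (glacial outwash): v = 59.0×9.4e-4/0.27 = 0.2054 m/d, t = 1490/0.2054 = 7254 d
Unit 2 (fractured limestone): v = 221×9.4e-4/0.10 = 2.077 m/d, t = 1490/2.077 = 717.2 d
Faster unit: t = 717 d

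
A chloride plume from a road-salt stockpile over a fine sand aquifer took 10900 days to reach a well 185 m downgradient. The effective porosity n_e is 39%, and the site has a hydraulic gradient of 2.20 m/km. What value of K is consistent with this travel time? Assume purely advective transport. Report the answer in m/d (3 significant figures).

3.01 m/d

v = L / t = 185 / 10900 = 0.01697 m/d
K = v · n / i = 0.01697 × 0.39 / 0.0022 = 3.01 m/d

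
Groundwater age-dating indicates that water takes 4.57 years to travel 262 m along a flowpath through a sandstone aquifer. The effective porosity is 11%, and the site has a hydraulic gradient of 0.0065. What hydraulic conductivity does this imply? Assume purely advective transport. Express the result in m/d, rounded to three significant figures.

t = 4.57 years = 1668 d
v = L / t = 262 / 1668 = 0.1571 m/d
K = v · n / i = 0.1571 × 0.11 / 0.0065 = 2.66 m/d

2.66 m/d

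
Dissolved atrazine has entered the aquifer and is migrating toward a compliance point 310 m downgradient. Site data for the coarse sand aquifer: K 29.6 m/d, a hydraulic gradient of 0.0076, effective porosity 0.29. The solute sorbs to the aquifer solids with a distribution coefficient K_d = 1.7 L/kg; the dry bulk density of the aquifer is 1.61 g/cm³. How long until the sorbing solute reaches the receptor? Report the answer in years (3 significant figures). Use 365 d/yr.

11.4 years

Darcy flux q = K·i = 29.6 × 0.0076 = 0.2250 m/d
Seepage velocity v = q / n = 0.2250 / 0.29 = 0.7757 m/d
Retardation R = 1 + ρ_b·K_d/n = 1 + 1.61×1.7/0.29 = 10.44
Contaminant velocity v_c = v/R = 0.7757/10.44 = 0.07432 m/d
t = L/v_c = 310/0.07432 = 4171 d
   = 4171/365 = 11.4 yr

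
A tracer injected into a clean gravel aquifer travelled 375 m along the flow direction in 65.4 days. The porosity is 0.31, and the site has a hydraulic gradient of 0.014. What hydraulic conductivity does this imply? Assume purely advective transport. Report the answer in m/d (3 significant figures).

127 m/d

v = L / t = 375 / 65.4 = 5.734 m/d
K = v · n / i = 5.734 × 0.31 / 0.014 = 127 m/d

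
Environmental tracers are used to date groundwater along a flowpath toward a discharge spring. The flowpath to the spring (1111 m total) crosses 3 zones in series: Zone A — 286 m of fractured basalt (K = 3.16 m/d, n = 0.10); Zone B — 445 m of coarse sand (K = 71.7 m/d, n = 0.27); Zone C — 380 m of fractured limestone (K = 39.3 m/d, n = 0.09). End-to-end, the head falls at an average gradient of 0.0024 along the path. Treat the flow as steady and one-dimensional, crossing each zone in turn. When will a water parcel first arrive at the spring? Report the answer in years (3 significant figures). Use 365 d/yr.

Steady 1-D flow in series ⇒ the Darcy flux q is identical in every zone and the zone head losses add (resistances L/K in series).
Σ(L/K) = 286/3.16 + 445/71.7 + 380/39.3 = 90.51 + 6.206 + 9.669 = 106.4 d
K_eq = L_total / Σ(L/K) = 1111 / 106.4 = 10.44 m/d
q = K_eq · i = 10.44 × 0.0024 = 0.02506 m/d (same in every zone)
Zone A: v = q/n = 0.02506/0.10 = 0.2506 m/d → t_A = 286/0.2506 = 1141 d
Zone B: v = q/n = 0.02506/0.27 = 0.09283 m/d → t_B = 445/0.09283 = 4794 d
Zone C: v = q/n = 0.02506/0.09 = 0.2785 m/d → t_C = 380/0.2785 = 1364 d
Total t = 1141 + 4794 + 1364 = 7299 d
   = 7299 / 365 = 20.0 yr

20.0 years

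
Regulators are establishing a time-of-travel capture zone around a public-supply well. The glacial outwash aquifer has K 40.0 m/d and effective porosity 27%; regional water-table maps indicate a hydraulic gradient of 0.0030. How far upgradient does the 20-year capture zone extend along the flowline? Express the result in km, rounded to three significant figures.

3.24 km

q = Ki = 40.0 × 0.0030 = 0.1200 m/d
v = Ki/n = 40.0·0.0030/0.27 = 0.4444 m/d
T = 20 yr × 365 = 7300 d
L = v × T = 0.4444 × 7300 = 3244 m
   = 3.24 km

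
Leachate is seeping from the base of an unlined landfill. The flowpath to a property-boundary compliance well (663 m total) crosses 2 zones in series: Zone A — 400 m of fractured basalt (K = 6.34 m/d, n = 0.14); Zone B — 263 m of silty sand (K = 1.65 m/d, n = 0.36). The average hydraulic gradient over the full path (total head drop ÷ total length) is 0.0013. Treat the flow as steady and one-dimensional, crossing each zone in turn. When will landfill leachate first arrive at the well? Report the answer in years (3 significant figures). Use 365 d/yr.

107 years

Continuity: the same q passes through each zone, so ΔH = q·Σ(L_j/K_j) — the zones act as resistances in series.
Σ(L/K) = 400/6.34 + 263/1.65 = 63.09 + 159.4 = 222.5 d
K_eq = L_total / Σ(L/K) = 663 / 222.5 = 2.980 m/d
q = K_eq · i = 2.980 × 0.0013 = 0.003874 m/d (same in every zone)
Zone A: v = q/n = 0.003874/0.14 = 0.02767 m/d → t_A = 400/0.02767 = 14460 d
Zone B: v = q/n = 0.003874/0.36 = 0.01076 m/d → t_B = 263/0.01076 = 24440 d
Total t = 14460 + 24440 = 38900 d
   = 38900 / 365 = 107 yr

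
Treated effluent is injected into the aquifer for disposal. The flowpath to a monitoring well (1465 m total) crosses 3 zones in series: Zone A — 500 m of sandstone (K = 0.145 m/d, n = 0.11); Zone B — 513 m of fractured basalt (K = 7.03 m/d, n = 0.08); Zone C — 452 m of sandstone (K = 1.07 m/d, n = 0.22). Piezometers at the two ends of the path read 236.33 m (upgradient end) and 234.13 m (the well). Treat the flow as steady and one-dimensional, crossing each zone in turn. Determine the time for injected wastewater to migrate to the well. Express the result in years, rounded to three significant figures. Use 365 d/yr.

960 years

Total head drop ΔH = 236.33 − 234.13 = 2.20 m
Continuity: the same q passes through each zone, so ΔH = q·Σ(L_j/K_j) — the zones act as resistances in series.
Σ(L/K) = 500/0.145 + 513/7.03 + 452/1.07 = 3448 + 72.97 + 422.4 = 3944 d
q = ΔH / Σ(L/K) = 2.20 / 3944 = 5.579e-4 m/d (same in every zone)
Zone A: v = q/n = 5.579e-4/0.11 = 0.005071 m/d → t_A = 500/0.005071 = 98590 d
Zone B: v = q/n = 5.579e-4/0.08 = 0.006973 m/d → t_B = 513/0.006973 = 73570 d
Zone C: v = q/n = 5.579e-4/0.22 = 0.002536 m/d → t_C = 452/0.002536 = 178300 d
Total t = 98590 + 73570 + 178300 = 350400 d
   = 350400 / 365 = 960 yr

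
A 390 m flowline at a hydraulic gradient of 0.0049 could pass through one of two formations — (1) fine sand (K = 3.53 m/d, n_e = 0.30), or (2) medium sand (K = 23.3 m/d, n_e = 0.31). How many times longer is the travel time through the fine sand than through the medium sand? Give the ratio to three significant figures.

Unit 1 (fine sand): v = 3.53×0.0049/0.30 = 0.05766 m/d, t = 390/0.05766 = 6764 d
Unit 2 (medium sand): v = 23.3×0.0049/0.31 = 0.3683 m/d, t = 390/0.3683 = 1059 d
t(fine sand) / t(medium sand) = 6764/1059 = 6.39

6.39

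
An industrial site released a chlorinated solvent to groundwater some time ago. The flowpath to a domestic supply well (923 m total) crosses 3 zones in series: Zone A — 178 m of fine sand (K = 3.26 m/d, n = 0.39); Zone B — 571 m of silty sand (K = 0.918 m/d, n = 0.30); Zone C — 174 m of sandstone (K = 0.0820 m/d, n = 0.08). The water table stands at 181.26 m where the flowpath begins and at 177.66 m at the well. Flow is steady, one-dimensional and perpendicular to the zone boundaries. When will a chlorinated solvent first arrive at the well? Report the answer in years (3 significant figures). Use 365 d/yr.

542 years

Total head drop ΔH = 181.26 − 177.66 = 3.60 m
Continuity: the same q passes through each zone, so ΔH = q·Σ(L_j/K_j) — the zones act as resistances in series.
Σ(L/K) = 178/3.26 + 571/0.918 + 174/0.0820 = 54.60 + 622.0 + 2122 = 2799 d
q = ΔH / Σ(L/K) = 3.60 / 2799 = 0.001286 m/d (same in every zone)
Zone A: v = q/n = 0.001286/0.39 = 0.003298 m/d → t_A = 178/0.003298 = 53970 d
Zone B: v = q/n = 0.001286/0.30 = 0.004288 m/d → t_B = 571/0.004288 = 133200 d
Zone C: v = q/n = 0.001286/0.08 = 0.01608 m/d → t_C = 174/0.01608 = 10820 d
Total t = 53970 + 133200 + 10820 = 198000 d
   = 198000 / 365 = 542 yr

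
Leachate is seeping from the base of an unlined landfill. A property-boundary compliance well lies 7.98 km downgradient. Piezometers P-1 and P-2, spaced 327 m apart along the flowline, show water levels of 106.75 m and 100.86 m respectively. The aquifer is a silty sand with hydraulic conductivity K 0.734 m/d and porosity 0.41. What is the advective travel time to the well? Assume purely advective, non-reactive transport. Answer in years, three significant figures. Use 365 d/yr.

678 years

Hydraulic gradient i = (106.75 − 100.86) / 327 = 5.89 / 327 = 0.01801
q = Ki = 0.734 × 0.01801 = 0.01322 m/d
v = Ki/n = 0.734·0.01801/0.41 = 0.03225 m/d
L = 7.98 km = 7980 m
t = L / v = 7980 / 0.03225 = 247500 d
   = 247500 / 365 = 678 yr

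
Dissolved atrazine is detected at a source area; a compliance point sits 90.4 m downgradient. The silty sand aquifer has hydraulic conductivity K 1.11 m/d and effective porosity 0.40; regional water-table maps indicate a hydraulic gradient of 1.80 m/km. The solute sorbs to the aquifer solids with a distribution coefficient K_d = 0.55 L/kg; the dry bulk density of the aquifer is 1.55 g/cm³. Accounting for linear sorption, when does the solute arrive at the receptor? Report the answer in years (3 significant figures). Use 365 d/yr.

Specific discharge q = 1.11 × 0.0018 = 0.001998 m/d
Seepage velocity v = q / n = 0.001998 / 0.40 = 0.004995 m/d
Retardation R = 1 + ρ_b·K_d/n = 1 + 1.55×0.55/0.40 = 3.131
Contaminant velocity v_c = v/R = 0.004995/3.131 = 0.001595 m/d
t = L/v_c = 90.4/0.001595 = 56670 d
   = 56670/365 = 155 yr

155 years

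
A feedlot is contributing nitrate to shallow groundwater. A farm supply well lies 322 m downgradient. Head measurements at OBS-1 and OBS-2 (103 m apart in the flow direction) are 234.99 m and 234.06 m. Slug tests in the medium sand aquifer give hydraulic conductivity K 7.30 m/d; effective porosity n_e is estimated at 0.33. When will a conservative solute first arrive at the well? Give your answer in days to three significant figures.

Hydraulic gradient i = (234.99 − 234.06) / 103 = 0.93 / 103 = 0.009029
Darcy flux q = K·i = 7.30 × 0.009029 = 0.06591 m/d
v = Ki/n = 7.30·0.009029/0.33 = 0.1997 m/d
t = L / v = 322 / 0.1997 = 1612 d

1610 days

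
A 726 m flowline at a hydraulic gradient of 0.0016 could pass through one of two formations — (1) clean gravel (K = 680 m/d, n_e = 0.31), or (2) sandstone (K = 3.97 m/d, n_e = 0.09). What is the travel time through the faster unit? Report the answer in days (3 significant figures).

207 days

Unit 1 (clean gravel): v = 680×0.0016/0.31 = 3.510 m/d, t = 726/3.510 = 206.9 d
Unit 2 (sandstone): v = 3.97×0.0016/0.09 = 0.07058 m/d, t = 726/0.07058 = 10290 d
Faster unit: t = 207 d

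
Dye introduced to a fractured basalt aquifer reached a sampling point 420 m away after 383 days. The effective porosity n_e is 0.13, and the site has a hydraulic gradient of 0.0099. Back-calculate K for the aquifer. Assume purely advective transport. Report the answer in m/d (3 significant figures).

14.4 m/d

v = L / t = 420 / 383 = 1.097 m/d
K = v · n / i = 1.097 × 0.13 / 0.0099 = 14.4 m/d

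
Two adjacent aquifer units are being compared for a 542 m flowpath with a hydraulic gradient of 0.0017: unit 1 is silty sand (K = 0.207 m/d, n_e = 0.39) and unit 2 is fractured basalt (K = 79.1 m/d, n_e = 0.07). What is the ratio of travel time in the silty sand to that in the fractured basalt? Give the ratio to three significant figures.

Unit 1 (silty sand): v = 0.207×0.0017/0.39 = 9.023e-4 m/d, t = 542/9.023e-4 = 600700 d
Unit 2 (fractured basalt): v = 79.1×0.0017/0.07 = 1.921 m/d, t = 542/1.921 = 282.1 d
t(silty sand) / t(fractured basalt) = 600700/282.1 = 2130

2130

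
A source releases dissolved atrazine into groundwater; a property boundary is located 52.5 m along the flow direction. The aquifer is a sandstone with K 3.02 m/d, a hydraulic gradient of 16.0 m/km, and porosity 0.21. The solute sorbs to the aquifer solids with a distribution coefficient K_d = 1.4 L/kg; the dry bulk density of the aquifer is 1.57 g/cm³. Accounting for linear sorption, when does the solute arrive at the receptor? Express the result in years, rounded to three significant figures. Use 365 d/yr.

Darcy flux q = K·i = 3.02 × 0.016 = 0.04832 m/d
v = Ki/n = 3.02·0.016/0.21 = 0.2301 m/d
Retardation R = 1 + ρ_b·K_d/n = 1 + 1.57×1.4/0.21 = 11.47
Contaminant velocity v_c = v/R = 0.2301/11.47 = 0.02007 m/d
t = L/v_c = 52.5/0.02007 = 2616 d
   = 2616/365 = 7.17 yr

7.17 years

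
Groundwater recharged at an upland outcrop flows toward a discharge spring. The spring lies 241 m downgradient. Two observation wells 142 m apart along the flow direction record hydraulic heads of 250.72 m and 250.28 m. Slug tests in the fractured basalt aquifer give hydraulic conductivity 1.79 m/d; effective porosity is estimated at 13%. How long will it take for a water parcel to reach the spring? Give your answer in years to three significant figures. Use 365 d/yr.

15.5 years

Hydraulic gradient i = (250.72 − 250.28) / 142 = 0.44 / 142 = 0.003099
q = Ki = 1.79 × 0.003099 = 0.005546 m/d
Seepage velocity v = q / n = 0.005546 / 0.13 = 0.04267 m/d
t = L / v = 241 / 0.04267 = 5649 d
   = 5649 / 365 = 15.5 yr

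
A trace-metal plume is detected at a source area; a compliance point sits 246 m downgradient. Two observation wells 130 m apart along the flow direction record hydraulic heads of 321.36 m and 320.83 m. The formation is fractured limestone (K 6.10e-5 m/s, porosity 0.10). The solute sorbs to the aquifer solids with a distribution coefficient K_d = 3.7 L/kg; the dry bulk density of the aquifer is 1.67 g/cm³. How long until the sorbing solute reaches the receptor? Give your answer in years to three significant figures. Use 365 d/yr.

197 years

Hydraulic gradient i = (321.36 − 320.83) / 130 = 0.53 / 130 = 0.004077
K = 6.10e-5 m/s × 86400 s/d = 5.270 m/d
Darcy flux q = K·i = 5.270 × 0.004077 = 0.02149 m/d
v_s = q/n_e = 0.02149/0.10 = 0.2149 m/d
Retardation R = 1 + ρ_b·K_d/n = 1 + 1.67×3.7/0.10 = 62.79
Contaminant velocity v_c = v/R = 0.2149/62.79 = 0.003422 m/d
t = L/v_c = 246/0.003422 = 71890 d
   = 71890/365 = 197 yr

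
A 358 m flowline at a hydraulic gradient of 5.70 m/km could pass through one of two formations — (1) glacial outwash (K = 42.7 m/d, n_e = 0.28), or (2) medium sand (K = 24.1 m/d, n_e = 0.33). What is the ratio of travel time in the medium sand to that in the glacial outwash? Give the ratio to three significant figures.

Unit 1 (glacial outwash): v = 42.7×0.0057/0.28 = 0.8693 m/d, t = 358/0.8693 = 411.8 d
Unit 2 (medium sand): v = 24.1×0.0057/0.33 = 0.4163 m/d, t = 358/0.4163 = 860.0 d
t(medium sand) / t(glacial outwash) = 860.0/411.8 = 2.09

2.09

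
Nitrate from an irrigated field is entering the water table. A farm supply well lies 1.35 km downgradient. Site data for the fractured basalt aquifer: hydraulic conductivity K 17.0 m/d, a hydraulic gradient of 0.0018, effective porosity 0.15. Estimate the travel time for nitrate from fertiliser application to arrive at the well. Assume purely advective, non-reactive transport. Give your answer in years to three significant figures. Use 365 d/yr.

18.1 years

Darcy flux q = K·i = 17.0 × 0.0018 = 0.03060 m/d
v = Ki/n = 17.0·0.0018/0.15 = 0.2040 m/d
L = 1.35 km = 1350 m
t = L / v = 1350 / 0.2040 = 6618 d
   = 6618 / 365 = 18.1 yr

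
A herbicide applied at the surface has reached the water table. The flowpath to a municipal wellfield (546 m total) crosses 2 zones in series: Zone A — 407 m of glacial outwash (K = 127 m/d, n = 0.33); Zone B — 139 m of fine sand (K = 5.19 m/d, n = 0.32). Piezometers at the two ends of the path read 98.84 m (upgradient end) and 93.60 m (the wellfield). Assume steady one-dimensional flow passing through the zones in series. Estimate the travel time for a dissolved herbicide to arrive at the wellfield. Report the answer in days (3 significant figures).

Total head drop ΔH = 98.84 − 93.60 = 5.24 m
Steady 1-D flow in series ⇒ the Darcy flux q is identical in every zone and the zone head losses add (resistances L/K in series).
Σ(L/K) = 407/127 + 139/5.19 = 3.205 + 26.78 = 29.99 d
q = ΔH / Σ(L/K) = 5.24 / 29.99 = 0.1747 m/d (same in every zone)
Zone A: v = q/n = 0.1747/0.33 = 0.5295 m/d → t_A = 407/0.5295 = 768.6 d
Zone B: v = q/n = 0.1747/0.32 = 0.5461 m/d → t_B = 139/0.5461 = 254.5 d
Total t = 768.6 + 254.5 = 1023 d

1020 days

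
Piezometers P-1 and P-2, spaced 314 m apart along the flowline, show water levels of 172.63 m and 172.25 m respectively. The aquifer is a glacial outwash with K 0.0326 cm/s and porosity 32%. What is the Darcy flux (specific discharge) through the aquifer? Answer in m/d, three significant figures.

Hydraulic gradient i = (172.63 − 172.25) / 314 = 0.38 / 314 = 0.001210
K = 0.0326 cm/s × 864 = 28.17 m/d
Specific discharge q = 28.17 × 0.001210 = 0.03409 m/d

0.0341 m/d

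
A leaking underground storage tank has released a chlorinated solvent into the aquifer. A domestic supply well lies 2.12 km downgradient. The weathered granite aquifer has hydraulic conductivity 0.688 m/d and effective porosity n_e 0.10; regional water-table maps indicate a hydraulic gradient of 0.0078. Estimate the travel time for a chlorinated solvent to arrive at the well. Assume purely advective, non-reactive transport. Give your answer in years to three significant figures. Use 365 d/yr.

Darcy flux q = K·i = 0.688 × 0.0078 = 0.005366 m/d
v_s = q/n_e = 0.005366/0.10 = 0.05366 m/d
L = 2.12 km = 2120 m
t = L / v = 2120 / 0.05366 = 39510 d
   = 39510 / 365 = 108 yr

108 years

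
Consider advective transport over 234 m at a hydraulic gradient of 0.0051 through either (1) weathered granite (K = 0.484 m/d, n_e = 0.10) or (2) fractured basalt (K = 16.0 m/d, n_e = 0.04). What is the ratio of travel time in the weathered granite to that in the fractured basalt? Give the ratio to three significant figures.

Unit 1 (weathered granite): v = 0.484×0.0051/0.10 = 0.02468 m/d, t = 234/0.02468 = 9480 d
Unit 2 (fractured basalt): v = 16.0×0.0051/0.04 = 2.040 m/d, t = 234/2.040 = 114.7 d
t(weathered granite) / t(fractured basalt) = 9480/114.7 = 82.6

82.6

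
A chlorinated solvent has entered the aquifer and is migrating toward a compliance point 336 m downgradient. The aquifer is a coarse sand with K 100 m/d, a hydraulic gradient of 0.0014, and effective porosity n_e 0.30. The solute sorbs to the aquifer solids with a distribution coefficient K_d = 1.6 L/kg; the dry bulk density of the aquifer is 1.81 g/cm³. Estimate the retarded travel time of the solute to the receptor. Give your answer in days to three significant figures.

7670 days

q = Ki = 100 × 0.0014 = 0.1400 m/d
v_s = q/n_e = 0.1400/0.30 = 0.4667 m/d
Retardation R = 1 + ρ_b·K_d/n = 1 + 1.81×1.6/0.30 = 10.65
Contaminant velocity v_c = v/R = 0.4667/10.65 = 0.04380 m/d
t = L/v_c = 336/0.04380 = 7670 d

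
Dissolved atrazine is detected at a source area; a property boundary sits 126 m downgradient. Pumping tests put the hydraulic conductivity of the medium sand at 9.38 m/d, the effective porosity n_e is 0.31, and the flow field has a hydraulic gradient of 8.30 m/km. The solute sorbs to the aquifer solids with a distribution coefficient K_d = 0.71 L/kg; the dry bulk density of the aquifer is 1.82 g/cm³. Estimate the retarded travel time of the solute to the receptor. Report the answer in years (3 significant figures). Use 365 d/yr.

7.10 years

Darcy flux q = K·i = 9.38 × 0.0083 = 0.07785 m/d
Average linear velocity = 0.07785 / 0.31 = 0.2511 m/d
Retardation R = 1 + ρ_b·K_d/n = 1 + 1.82×0.71/0.31 = 5.168
Contaminant velocity v_c = v/R = 0.2511/5.168 = 0.04859 m/d
t = L/v_c = 126/0.04859 = 2593 d
   = 2593/365 = 7.10 yr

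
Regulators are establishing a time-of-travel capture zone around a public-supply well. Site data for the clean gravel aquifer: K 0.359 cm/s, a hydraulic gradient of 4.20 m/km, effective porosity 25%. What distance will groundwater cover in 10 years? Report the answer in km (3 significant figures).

K = 0.359 cm/s × 864 = 310.2 m/d
q = Ki = 310.2 × 0.0042 = 1.303 m/d
Seepage velocity v = q / n = 1.303 / 0.25 = 5.211 m/d
T = 10 yr × 365 = 3650 d
L = v × T = 5.211 × 3650 = 19020 m
   = 19.0 km

19.0 km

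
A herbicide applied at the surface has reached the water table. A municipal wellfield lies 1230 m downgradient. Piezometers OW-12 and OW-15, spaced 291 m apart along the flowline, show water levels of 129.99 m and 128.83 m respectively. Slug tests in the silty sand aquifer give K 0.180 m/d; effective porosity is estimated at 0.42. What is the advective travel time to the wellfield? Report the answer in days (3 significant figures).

720000 days

Hydraulic gradient i = (129.99 − 128.83) / 291 = 1.16 / 291 = 0.003986
Specific discharge q = 0.180 × 0.003986 = 7.175e-4 m/d
v_s = q/n_e = 7.175e-4/0.42 = 0.001708 m/d
t = L / v = 1230 / 0.001708 = 720000 d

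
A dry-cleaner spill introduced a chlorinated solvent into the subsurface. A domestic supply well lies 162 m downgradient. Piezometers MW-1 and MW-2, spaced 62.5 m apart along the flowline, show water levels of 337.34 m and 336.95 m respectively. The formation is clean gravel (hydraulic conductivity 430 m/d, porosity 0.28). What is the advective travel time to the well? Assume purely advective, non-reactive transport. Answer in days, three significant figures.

Hydraulic gradient i = (337.34 − 336.95) / 62.5 = 0.39 / 62.5 = 0.006240
Darcy flux q = K·i = 430 × 0.006240 = 2.683 m/d
v = Ki/n = 430·0.006240/0.28 = 9.583 m/d
t = L / v = 162 / 9.583 = 16.91 d

16.9 days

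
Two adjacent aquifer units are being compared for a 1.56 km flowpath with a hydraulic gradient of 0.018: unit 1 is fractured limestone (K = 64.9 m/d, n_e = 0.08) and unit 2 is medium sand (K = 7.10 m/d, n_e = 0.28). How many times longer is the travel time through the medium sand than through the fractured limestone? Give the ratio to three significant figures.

Unit 1 (fractured limestone): v = 64.9×0.018/0.08 = 14.60 m/d, t = 1560/14.60 = 106.8 d
Unit 2 (medium sand): v = 7.10×0.018/0.28 = 0.4564 m/d, t = 1560/0.4564 = 3418 d
t(medium sand) / t(fractured limestone) = 3418/106.8 = 32.0

32.0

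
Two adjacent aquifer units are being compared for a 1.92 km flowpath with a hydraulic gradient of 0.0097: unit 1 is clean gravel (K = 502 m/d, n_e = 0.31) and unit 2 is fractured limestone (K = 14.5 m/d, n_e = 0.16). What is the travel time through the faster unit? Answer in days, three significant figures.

Unit 1 (clean gravel): v = 502×0.0097/0.31 = 15.71 m/d, t = 1920/15.71 = 122.2 d
Unit 2 (fractured limestone): v = 14.5×0.0097/0.16 = 0.8791 m/d, t = 1920/0.8791 = 2184 d
Faster unit: t = 122 d

122 days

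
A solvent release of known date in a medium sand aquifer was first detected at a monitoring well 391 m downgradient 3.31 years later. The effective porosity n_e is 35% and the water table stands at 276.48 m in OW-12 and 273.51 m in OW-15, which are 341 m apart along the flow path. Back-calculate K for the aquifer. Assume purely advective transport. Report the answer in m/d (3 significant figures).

13.0 m/d

Hydraulic gradient i = (276.48 − 273.51) / 341 = 2.97 / 341 = 0.008710
t = 3.31 years = 1208 d
v = L / t = 391 / 1208 = 0.3236 m/d
K = v · n / i = 0.3236 × 0.35 / 0.008710 = 13.0 m/d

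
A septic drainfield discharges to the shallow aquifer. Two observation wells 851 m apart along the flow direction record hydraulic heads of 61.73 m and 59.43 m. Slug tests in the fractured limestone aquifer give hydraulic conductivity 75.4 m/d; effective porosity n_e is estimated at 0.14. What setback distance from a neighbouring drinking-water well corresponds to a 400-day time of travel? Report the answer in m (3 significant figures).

Hydraulic gradient i = (61.73 − 59.43) / 851 = 2.30 / 851 = 0.002703
Darcy flux q = K·i = 75.4 × 0.002703 = 0.2038 m/d
Seepage velocity v = q / n = 0.2038 / 0.14 = 1.456 m/d
L = v × T = 1.456 × 400 = 582.2 m

582 m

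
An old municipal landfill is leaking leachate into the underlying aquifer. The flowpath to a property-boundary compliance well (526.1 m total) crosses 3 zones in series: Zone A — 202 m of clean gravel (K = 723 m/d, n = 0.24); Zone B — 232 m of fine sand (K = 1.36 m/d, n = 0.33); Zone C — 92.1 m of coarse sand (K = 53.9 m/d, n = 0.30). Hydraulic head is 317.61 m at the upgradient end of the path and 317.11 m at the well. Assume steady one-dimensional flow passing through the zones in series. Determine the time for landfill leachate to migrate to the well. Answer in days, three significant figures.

52700 days

Total head drop ΔH = 317.61 − 317.11 = 0.50 m
Steady 1-D flow in series ⇒ the Darcy flux q is identical in every zone and the zone head losses add (resistances L/K in series).
Σ(L/K) = 202/723 + 232/1.36 + 92.1/53.9 = 0.2794 + 170.6 + 1.709 = 172.6 d
q = ΔH / Σ(L/K) = 0.50 / 172.6 = 0.002897 m/d (same in every zone)
Zone A: v = q/n = 0.002897/0.24 = 0.01207 m/d → t_A = 202/0.01207 = 16730 d
Zone B: v = q/n = 0.002897/0.33 = 0.008780 m/d → t_B = 232/0.008780 = 26420 d
Zone C: v = q/n = 0.002897/0.30 = 0.009658 m/d → t_C = 92.1/0.009658 = 9537 d
Total t = 16730 + 26420 + 9537 = 52690 d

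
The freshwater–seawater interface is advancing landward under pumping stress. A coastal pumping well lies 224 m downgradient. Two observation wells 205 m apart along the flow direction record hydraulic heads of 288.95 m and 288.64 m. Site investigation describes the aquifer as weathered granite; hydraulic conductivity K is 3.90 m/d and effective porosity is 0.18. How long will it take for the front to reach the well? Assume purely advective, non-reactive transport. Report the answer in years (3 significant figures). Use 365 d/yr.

Hydraulic gradient i = (288.95 − 288.64) / 205 = 0.31 / 205 = 0.001512
Darcy flux q = K·i = 3.90 × 0.001512 = 0.005898 m/d
Average linear velocity = 0.005898 / 0.18 = 0.03276 m/d
t = L / v = 224 / 0.03276 = 6837 d
   = 6837 / 365 = 18.7 yr

18.7 years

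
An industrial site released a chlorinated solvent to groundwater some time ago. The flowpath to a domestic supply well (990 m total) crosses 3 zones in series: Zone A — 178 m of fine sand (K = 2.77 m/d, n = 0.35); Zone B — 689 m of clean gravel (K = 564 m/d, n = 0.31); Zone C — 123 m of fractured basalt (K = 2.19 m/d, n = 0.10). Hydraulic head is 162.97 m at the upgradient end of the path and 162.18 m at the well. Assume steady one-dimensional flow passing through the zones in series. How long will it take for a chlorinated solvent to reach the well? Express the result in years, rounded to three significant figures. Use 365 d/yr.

122 years

Total head drop ΔH = 162.97 − 162.18 = 0.79 m
Continuity: the same q passes through each zone, so ΔH = q·Σ(L_j/K_j) — the zones act as resistances in series.
Σ(L/K) = 178/2.77 + 689/564 + 123/2.19 = 64.26 + 1.222 + 56.16 = 121.6 d
q = ΔH / Σ(L/K) = 0.79 / 121.6 = 0.006494 m/d (same in every zone)
Zone A: v = q/n = 0.006494/0.35 = 0.01856 m/d → t_A = 178/0.01856 = 9593 d
Zone B: v = q/n = 0.006494/0.31 = 0.02095 m/d → t_B = 689/0.02095 = 32890 d
Zone C: v = q/n = 0.006494/0.10 = 0.06494 m/d → t_C = 123/0.06494 = 1894 d
Total t = 9593 + 32890 + 1894 = 44380 d
   = 44380 / 365 = 122 yr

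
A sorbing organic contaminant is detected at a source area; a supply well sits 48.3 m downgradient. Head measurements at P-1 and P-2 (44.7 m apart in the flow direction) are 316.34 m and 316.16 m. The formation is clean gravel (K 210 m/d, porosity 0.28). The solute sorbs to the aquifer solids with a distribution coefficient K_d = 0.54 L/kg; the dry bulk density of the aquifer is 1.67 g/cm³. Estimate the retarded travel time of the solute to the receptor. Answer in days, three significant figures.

Hydraulic gradient i = (316.34 − 316.16) / 44.7 = 0.18 / 44.7 = 0.004027
Specific discharge q = 210 × 0.004027 = 0.8456 m/d
v_s = q/n_e = 0.8456/0.28 = 3.020 m/d
Retardation R = 1 + ρ_b·K_d/n = 1 + 1.67×0.54/0.28 = 4.221
Contaminant velocity v_c = v/R = 3.020/4.221 = 0.7156 m/d
t = L/v_c = 48.3/0.7156 = 67.50 d

67.5 days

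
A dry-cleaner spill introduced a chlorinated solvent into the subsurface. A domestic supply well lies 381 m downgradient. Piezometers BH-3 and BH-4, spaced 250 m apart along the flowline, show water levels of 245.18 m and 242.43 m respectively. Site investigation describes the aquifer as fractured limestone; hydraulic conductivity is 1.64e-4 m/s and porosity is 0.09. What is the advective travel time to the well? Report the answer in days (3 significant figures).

220 days

Hydraulic gradient i = (245.18 − 242.43) / 250 = 2.75 / 250 = 0.01100
K = 1.64e-4 m/s × 86400 s/d = 14.17 m/d
Specific discharge q = 14.17 × 0.01100 = 0.1559 m/d
Seepage velocity v = q / n = 0.1559 / 0.09 = 1.732 m/d
t = L / v = 381 / 1.732 = 220.0 d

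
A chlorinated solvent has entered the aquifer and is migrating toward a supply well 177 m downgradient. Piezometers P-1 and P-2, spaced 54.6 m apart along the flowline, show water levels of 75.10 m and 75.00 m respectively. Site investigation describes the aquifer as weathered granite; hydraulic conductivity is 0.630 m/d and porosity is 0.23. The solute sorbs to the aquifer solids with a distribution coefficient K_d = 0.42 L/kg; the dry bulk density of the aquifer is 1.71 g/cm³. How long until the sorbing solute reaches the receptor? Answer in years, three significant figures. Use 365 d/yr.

Hydraulic gradient i = (75.10 − 75.00) / 54.6 = 0.10 / 54.6 = 0.001832
q = Ki = 0.630 × 0.001832 = 0.001154 m/d
v = Ki/n = 0.630·0.001832/0.23 = 0.005017 m/d
Retardation R = 1 + ρ_b·K_d/n = 1 + 1.71×0.42/0.23 = 4.123
Contaminant velocity v_c = v/R = 0.005017/4.123 = 0.001217 m/d
t = L/v_c = 177/0.001217 = 145500 d
   = 145500/365 = 399 yr

399 years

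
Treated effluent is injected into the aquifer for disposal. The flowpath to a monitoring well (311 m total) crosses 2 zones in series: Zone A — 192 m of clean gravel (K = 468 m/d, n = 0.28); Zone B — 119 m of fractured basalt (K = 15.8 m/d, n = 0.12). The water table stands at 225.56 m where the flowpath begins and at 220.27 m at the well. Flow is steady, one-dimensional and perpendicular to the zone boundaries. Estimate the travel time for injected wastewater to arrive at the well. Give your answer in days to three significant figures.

Total head drop ΔH = 225.56 − 220.27 = 5.29 m
Continuity: the same q passes through each zone, so ΔH = q·Σ(L_j/K_j) — the zones act as resistances in series.
Σ(L/K) = 192/468 + 119/15.8 = 0.4103 + 7.532 = 7.942 d
q = ΔH / Σ(L/K) = 5.29 / 7.942 = 0.6661 m/d (same in every zone)
Zone A: v = q/n = 0.6661/0.28 = 2.379 m/d → t_A = 192/2.379 = 80.71 d
Zone B: v = q/n = 0.6661/0.12 = 5.551 m/d → t_B = 119/5.551 = 21.44 d
Total t = 80.71 + 21.44 = 102.1 d

102 days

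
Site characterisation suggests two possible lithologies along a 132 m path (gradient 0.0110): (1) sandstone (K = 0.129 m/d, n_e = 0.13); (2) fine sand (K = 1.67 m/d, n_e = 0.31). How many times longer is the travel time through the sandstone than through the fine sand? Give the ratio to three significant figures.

5.43

Unit 1 (sandstone): v = 0.129×0.011/0.13 = 0.01092 m/d, t = 132/0.01092 = 12090 d
Unit 2 (fine sand): v = 1.67×0.011/0.31 = 0.05926 m/d, t = 132/0.05926 = 2228 d
t(sandstone) / t(fine sand) = 12090/2228 = 5.43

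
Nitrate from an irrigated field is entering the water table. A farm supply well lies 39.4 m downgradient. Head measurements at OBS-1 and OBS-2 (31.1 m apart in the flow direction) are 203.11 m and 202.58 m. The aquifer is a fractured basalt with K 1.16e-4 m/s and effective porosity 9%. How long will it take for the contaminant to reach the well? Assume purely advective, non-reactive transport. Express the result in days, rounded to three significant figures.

Hydraulic gradient i = (203.11 − 202.58) / 31.1 = 0.53 / 31.1 = 0.01704
K = 1.16e-4 m/s × 86400 s/d = 10.02 m/d
Darcy flux q = K·i = 10.02 × 0.01704 = 0.1708 m/d
Seepage velocity v = q / n = 0.1708 / 0.09 = 1.898 m/d
t = L / v = 39.4 / 1.898 = 20.76 d

20.8 days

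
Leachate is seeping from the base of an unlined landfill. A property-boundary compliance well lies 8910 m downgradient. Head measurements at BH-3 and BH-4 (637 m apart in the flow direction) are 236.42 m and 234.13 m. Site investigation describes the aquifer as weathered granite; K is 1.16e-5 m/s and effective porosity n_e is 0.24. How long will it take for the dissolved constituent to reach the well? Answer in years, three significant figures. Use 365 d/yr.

Hydraulic gradient i = (236.42 − 234.13) / 637 = 2.29 / 637 = 0.003595
K = 1.16e-5 m/s × 86400 s/d = 1.002 m/d
Darcy flux q = K·i = 1.002 × 0.003595 = 0.003603 m/d
v_s = q/n_e = 0.003603/0.24 = 0.01501 m/d
t = L / v = 8910 / 0.01501 = 593500 d
   = 593500 / 365 = 1630 yr

1630 years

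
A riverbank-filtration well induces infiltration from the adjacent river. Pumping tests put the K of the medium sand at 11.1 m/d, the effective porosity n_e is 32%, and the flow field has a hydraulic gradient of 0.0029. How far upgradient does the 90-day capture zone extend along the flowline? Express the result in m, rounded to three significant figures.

q = Ki = 11.1 × 0.0029 = 0.03219 m/d
Average linear velocity = 0.03219 / 0.32 = 0.1006 m/d
L = v × T = 0.1006 × 90 = 9.053 m

9.05 m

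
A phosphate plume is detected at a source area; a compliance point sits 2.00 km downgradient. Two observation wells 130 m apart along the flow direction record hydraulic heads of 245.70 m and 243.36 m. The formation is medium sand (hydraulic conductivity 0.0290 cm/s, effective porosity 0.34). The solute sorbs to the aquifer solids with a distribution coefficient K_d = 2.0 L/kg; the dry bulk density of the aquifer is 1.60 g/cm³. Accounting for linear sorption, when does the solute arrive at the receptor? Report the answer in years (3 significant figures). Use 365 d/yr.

Hydraulic gradient i = (245.70 − 243.36) / 130 = 2.34 / 130 = 0.01800
K = 0.0290 cm/s × 864 = 25.06 m/d
Darcy flux q = K·i = 25.06 × 0.01800 = 0.4510 m/d
Average linear velocity = 0.4510 / 0.34 = 1.326 m/d
Retardation R = 1 + ρ_b·K_d/n = 1 + 1.60×2.0/0.34 = 10.41
Contaminant velocity v_c = v/R = 1.326/10.41 = 0.1274 m/d
L = 2.00 km = 2000 m
t = L/v_c = 2000/0.1274 = 15700 d
   = 15700/365 = 43.0 yr

43.0 years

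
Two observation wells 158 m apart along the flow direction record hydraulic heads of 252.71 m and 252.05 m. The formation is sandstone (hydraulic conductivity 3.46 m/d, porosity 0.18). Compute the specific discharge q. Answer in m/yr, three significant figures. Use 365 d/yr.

Hydraulic gradient i = (252.71 − 252.05) / 158 = 0.66 / 158 = 0.004177
q = Ki = 3.46 × 0.004177 = 0.01445 m/d
   = 0.01445 × 365 = 5.28 m/yr

5.28 m/yr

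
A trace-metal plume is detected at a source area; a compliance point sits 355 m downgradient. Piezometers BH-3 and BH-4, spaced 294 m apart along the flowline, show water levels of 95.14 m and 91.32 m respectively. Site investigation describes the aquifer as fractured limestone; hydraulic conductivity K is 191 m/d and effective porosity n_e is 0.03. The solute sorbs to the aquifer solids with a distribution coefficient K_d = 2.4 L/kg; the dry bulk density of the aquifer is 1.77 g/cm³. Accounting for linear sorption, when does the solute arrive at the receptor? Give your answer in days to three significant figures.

Hydraulic gradient i = (95.14 − 91.32) / 294 = 3.82 / 294 = 0.01299
q = Ki = 191 × 0.01299 = 2.482 m/d
v_s = q/n_e = 2.482/0.03 = 82.72 m/d
Retardation R = 1 + ρ_b·K_d/n = 1 + 1.77×2.4/0.03 = 142.6
Contaminant velocity v_c = v/R = 82.72/142.6 = 0.5801 m/d
t = L/v_c = 355/0.5801 = 612.0 d

612 days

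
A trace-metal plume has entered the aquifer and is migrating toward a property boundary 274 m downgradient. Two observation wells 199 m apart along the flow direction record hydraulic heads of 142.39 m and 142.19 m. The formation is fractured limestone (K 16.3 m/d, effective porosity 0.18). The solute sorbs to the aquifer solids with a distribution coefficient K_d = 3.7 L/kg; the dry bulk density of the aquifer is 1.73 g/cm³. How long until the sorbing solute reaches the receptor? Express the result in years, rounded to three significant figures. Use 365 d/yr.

302 years

Hydraulic gradient i = (142.39 − 142.19) / 199 = 0.20 / 199 = 0.001005
Darcy flux q = K·i = 16.3 × 0.001005 = 0.01638 m/d
Seepage velocity v = q / n = 0.01638 / 0.18 = 0.09101 m/d
Retardation R = 1 + ρ_b·K_d/n = 1 + 1.73×3.7/0.18 = 36.56
Contaminant velocity v_c = v/R = 0.09101/36.56 = 0.002489 m/d
t = L/v_c = 274/0.002489 = 110100 d
   = 110100/365 = 302 yr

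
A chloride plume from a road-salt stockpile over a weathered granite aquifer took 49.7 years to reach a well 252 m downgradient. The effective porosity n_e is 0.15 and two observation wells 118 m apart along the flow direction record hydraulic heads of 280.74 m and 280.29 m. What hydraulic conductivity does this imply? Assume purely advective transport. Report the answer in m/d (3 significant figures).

Hydraulic gradient i = (280.74 − 280.29) / 118 = 0.45 / 118 = 0.003814
t = 49.7 years = 18140 d
v = L / t = 252 / 18140 = 0.01389 m/d
K = v · n / i = 0.01389 × 0.15 / 0.003814 = 0.546 m/d

0.546 m/d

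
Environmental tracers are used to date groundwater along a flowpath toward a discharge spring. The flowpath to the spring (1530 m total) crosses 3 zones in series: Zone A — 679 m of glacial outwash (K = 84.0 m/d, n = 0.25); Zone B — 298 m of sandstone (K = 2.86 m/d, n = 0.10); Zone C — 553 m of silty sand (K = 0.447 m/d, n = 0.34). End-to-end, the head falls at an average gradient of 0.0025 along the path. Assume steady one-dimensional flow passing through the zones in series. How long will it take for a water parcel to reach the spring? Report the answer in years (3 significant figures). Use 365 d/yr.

Continuity: the same q passes through each zone, so ΔH = q·Σ(L_j/K_j) — the zones act as resistances in series.
Σ(L/K) = 679/84.0 + 298/2.86 + 553/0.447 = 8.083 + 104.2 + 1237 = 1349 d
K_eq = L_total / Σ(L/K) = 1530 / 1349 = 1.134 m/d
q = K_eq · i = 1.134 × 0.0025 = 0.002835 m/d (same in every zone)
Zone A: v = q/n = 0.002835/0.25 = 0.01134 m/d → t_A = 679/0.01134 = 59890 d
Zone B: v = q/n = 0.002835/0.10 = 0.02835 m/d → t_B = 298/0.02835 = 10510 d
Zone C: v = q/n = 0.002835/0.34 = 0.008337 m/d → t_C = 553/0.008337 = 66330 d
Total t = 59890 + 10510 + 66330 = 136700 d
   = 136700 / 365 = 375 yr

375 years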